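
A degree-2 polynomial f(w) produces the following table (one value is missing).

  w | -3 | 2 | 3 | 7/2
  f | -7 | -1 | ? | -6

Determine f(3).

The 3 known values determine f uniquely (degree ≤ 2).
Evaluate each Lagrange basis at w = 3:
L_0(3) = (1)·(-1/2)/[(-5)·(-13/2)] = -1/65
L_1(3) = (6)·(-1/2)/[(5)·(-3/2)] = 2/5
L_2(3) = (6)·(1)/[(13/2)·(3/2)] = 8/13
Sum: (-7)·(-1/65) + (-1)·(2/5) + (-6)·(8/13) = -259/65

-259/65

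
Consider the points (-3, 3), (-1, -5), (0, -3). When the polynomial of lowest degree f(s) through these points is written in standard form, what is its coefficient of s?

4

L_0(s) = (s + 1)s / [6] = (1/6)s^2 + (1/6)s
L_1(s) = (s + 3)s / [-2] = -(1/2)s^2 - (3/2)s
L_2(s) = (s + 3)(s + 1) / [3] = (1/3)s^2 + (4/3)s + 1
f(s) = 3·L_0 + (-5)·L_1 + (-3)·L_2
Only the coefficient of s is needed; take it from each L_i and combine:
3·(1/6) + (-5)·(-3/2) + (-3)·(4/3) = 4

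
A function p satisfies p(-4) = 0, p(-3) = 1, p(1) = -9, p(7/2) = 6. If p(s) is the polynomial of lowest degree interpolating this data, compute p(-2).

L_0(-2) = (1)·(-3)·(-11/2)/[(-1)·(-5)·(-15/2)] = -11/25
L_1(-2) = (2)·(-3)·(-11/2)/[(1)·(-4)·(-13/2)] = 33/26
L_2(-2) = (2)·(1)·(-11/2)/[(5)·(4)·(-5/2)] = 11/50
L_3(-2) = (2)·(1)·(-3)/[(15/2)·(13/2)·(5/2)] = -16/325
Sum: 0 + 1·(33/26) + (-9)·(11/50) + 6·(-16/325) = -327/325

-327/325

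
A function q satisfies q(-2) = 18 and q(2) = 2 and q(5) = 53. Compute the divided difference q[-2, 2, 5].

3

q[-2,2] = (2 - 18) / (2 - (-2)) = -4
q[2,5] = (53 - 2) / (5 - 2) = 17
q[-2,2,5] = (17 - (-4)) / (5 - (-2)) = 3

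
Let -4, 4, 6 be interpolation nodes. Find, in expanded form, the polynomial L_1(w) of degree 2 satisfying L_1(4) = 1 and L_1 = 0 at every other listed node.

L_1(w) = -(1/16)w^2 + (1/8)w + 3/2

L_1(w) = (w + 4)(w - 6) / [(8)·(-2)]
       = (w^2 - 2w - 24) / (-16)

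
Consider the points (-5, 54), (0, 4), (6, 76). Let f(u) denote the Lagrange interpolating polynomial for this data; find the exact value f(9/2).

89/2

Evaluate each Lagrange basis at u = 9/2:
L_0(9/2) = (9/2)·(-3/2)/[(-5)·(-11)] = -27/220
L_1(9/2) = (19/2)·(-3/2)/[(5)·(-6)] = 19/40
L_2(9/2) = (19/2)·(9/2)/[(11)·(6)] = 57/88
Sum: 54·(-27/220) + 4·(19/40) + 76·(57/88) = 89/2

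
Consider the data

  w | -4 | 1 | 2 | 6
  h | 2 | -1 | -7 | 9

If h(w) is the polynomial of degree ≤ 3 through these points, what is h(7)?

317/10

Evaluate each Lagrange basis at w = 7:
L_0(7) = (6)·(5)·(1)/[(-5)·(-6)·(-10)] = -1/10
L_1(7) = (11)·(5)·(1)/[(5)·(-1)·(-5)] = 11/5
L_2(7) = (11)·(6)·(1)/[(6)·(1)·(-4)] = -11/4
L_3(7) = (11)·(6)·(5)/[(10)·(5)·(4)] = 33/20
Sum: 2·(-1/10) + (-1)·(11/5) + (-7)·(-11/4) + 9·(33/20) = 317/10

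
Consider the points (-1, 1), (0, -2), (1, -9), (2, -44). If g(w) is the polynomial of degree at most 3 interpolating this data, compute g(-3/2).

Evaluate each Lagrange basis at w = -3/2:
L_0(-3/2) = (-3/2)·(-5/2)·(-7/2)/[(-1)·(-2)·(-3)] = 35/16
L_1(-3/2) = (-1/2)·(-5/2)·(-7/2)/[(1)·(-1)·(-2)] = -35/16
L_2(-3/2) = (-1/2)·(-3/2)·(-7/2)/[(2)·(1)·(-1)] = 21/16
L_3(-3/2) = (-1/2)·(-3/2)·(-5/2)/[(3)·(2)·(1)] = -5/16
Sum: 1·(35/16) + (-2)·(-35/16) + (-9)·(21/16) + (-44)·(-5/16) = 17/2

17/2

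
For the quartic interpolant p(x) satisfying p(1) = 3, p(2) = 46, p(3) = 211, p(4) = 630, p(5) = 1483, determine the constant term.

L_0(x) = (x - 2)(x - 3)(x - 4)(x - 5) / [24] = (1/24)x^4 - (7/12)x^3 + (71/24)x^2 - (77/12)x + 5
L_1(x) = (x - 1)(x - 3)(x - 4)(x - 5) / [-6] = -(1/6)x^4 + (13/6)x^3 - (59/6)x^2 + (107/6)x - 10
L_2(x) = (x - 1)(x - 2)(x - 4)(x - 5) / [4] = (1/4)x^4 - 3x^3 + (49/4)x^2 - (39/2)x + 10
L_3(x) = (x - 1)(x - 2)(x - 3)(x - 5) / [-6] = -(1/6)x^4 + (11/6)x^3 - (41/6)x^2 + (61/6)x - 5
L_4(x) = (x - 1)(x - 2)(x - 3)(x - 4) / [24] = (1/24)x^4 - (5/12)x^3 + (35/24)x^2 - (25/12)x + 1
p(x) = 3·L_0 + 46·L_1 + 211·L_2 + 630·L_3 + 1483·L_4
Only the constant term is needed; take it from each L_i and combine:
3·(5) + 46·(-10) + 211·(10) + 630·(-5) + 1483·(1) = -2

-2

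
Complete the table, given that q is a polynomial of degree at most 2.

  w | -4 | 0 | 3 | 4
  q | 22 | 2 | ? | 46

29

The 3 known values determine q uniquely (degree ≤ 2).
Evaluate each Lagrange basis at w = 3:
L_0(3) = (3)·(-1)/[(-4)·(-8)] = -3/32
L_1(3) = (7)·(-1)/[(4)·(-4)] = 7/16
L_2(3) = (7)·(3)/[(8)·(4)] = 21/32
Sum: 22·(-3/32) + 2·(7/16) + 46·(21/32) = 29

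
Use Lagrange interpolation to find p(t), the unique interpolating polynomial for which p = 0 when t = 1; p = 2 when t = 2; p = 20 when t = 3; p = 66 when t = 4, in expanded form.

p(t) = 2t^3 - 4t^2 + 2

Build the Lagrange basis polynomials:
L_0(t) = (t - 2)(t - 3)(t - 4) / [-6] = -(1/6)t^3 + (3/2)t^2 - (13/3)t + 4
L_1(t) = (t - 1)(t - 3)(t - 4) / [2] = (1/2)t^3 - 4t^2 + (19/2)t - 6
L_2(t) = (t - 1)(t - 2)(t - 4) / [-2] = -(1/2)t^3 + (7/2)t^2 - 7t + 4
L_3(t) = (t - 1)(t - 2)(t - 3) / [6] = (1/6)t^3 - t^2 + (11/6)t - 1
p(t) = 0·L_0 + 2·L_1 + 20·L_2 + 66·L_3
  0·L_0(t) = 0
  2·L_1(t) = t^3 - 8t^2 + 19t - 12
  20·L_2(t) = -10t^3 + 70t^2 - 140t + 80
  66·L_3(t) = 11t^3 - 66t^2 + 121t - 66
Adding term by term: 2t^3 - 4t^2 + 2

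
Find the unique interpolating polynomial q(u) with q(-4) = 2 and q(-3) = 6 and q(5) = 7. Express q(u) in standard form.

Build the Lagrange basis polynomials:
L_0(u) = (u + 3)(u - 5) / [9] = (1/9)u^2 - (2/9)u - 5/3
L_1(u) = (u + 4)(u - 5) / [-8] = -(1/8)u^2 + (1/8)u + 5/2
L_2(u) = (u + 4)(u + 3) / [72] = (1/72)u^2 + (7/72)u + 1/6
q(u) = 2·L_0 + 6·L_1 + 7·L_2
  2·L_0(u) = (2/9)u^2 - (4/9)u - 10/3
  6·L_1(u) = -(3/4)u^2 + (3/4)u + 15
  7·L_2(u) = (7/72)u^2 + (49/72)u + 7/6
Adding term by term: -(31/72)u^2 + (71/72)u + 77/6

q(u) = -(31/72)u^2 + (71/72)u + 77/6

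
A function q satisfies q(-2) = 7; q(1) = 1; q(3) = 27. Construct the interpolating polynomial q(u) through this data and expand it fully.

Build the Lagrange basis polynomials:
L_0(u) = (u - 1)(u - 3) / [15] = (1/15)u^2 - (4/15)u + 1/5
L_1(u) = (u + 2)(u - 3) / [-6] = -(1/6)u^2 + (1/6)u + 1
L_2(u) = (u + 2)(u - 1) / [10] = (1/10)u^2 + (1/10)u - 1/5
q(u) = 7·L_0 + 1·L_1 + 27·L_2
  7·L_0(u) = (7/15)u^2 - (28/15)u + 7/5
  1·L_1(u) = -(1/6)u^2 + (1/6)u + 1
  27·L_2(u) = (27/10)u^2 + (27/10)u - 27/5
Adding term by term: 3u^2 + u - 3

q(u) = 3u^2 + u - 3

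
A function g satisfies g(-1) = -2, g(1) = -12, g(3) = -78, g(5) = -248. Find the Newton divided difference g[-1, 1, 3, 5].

-1

g[-1,1] = (-12 - (-2)) / (1 - (-1)) = -5
g[1,3] = (-78 - (-12)) / (3 - 1) = -33
g[3,5] = (-248 - (-78)) / (5 - 3) = -85
g[-1,1,3] = (-33 - (-5)) / (3 - (-1)) = -7
g[1,3,5] = (-85 - (-33)) / (5 - 1) = -13
g[-1,1,3,5] = (-13 - (-7)) / (5 - (-1)) = -1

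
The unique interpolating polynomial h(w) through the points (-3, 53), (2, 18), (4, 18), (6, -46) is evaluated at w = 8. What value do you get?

-222

Evaluate each Lagrange basis at w = 8:
L_0(8) = (6)·(4)·(2)/[(-5)·(-7)·(-9)] = -16/105
L_1(8) = (11)·(4)·(2)/[(5)·(-2)·(-4)] = 11/5
L_2(8) = (11)·(6)·(2)/[(7)·(2)·(-2)] = -33/7
L_3(8) = (11)·(6)·(4)/[(9)·(4)·(2)] = 11/3
Sum: 53·(-16/105) + 18·(11/5) + 18·(-33/7) + (-46)·(11/3) = -222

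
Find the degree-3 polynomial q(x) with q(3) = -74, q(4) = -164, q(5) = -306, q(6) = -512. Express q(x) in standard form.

Build the Lagrange basis polynomials:
L_0(x) = (x - 4)(x - 5)(x - 6) / [-6] = -(1/6)x^3 + (5/2)x^2 - (37/3)x + 20
L_1(x) = (x - 3)(x - 5)(x - 6) / [2] = (1/2)x^3 - 7x^2 + (63/2)x - 45
L_2(x) = (x - 3)(x - 4)(x - 6) / [-2] = -(1/2)x^3 + (13/2)x^2 - 27x + 36
L_3(x) = (x - 3)(x - 4)(x - 5) / [6] = (1/6)x^3 - 2x^2 + (47/6)x - 10
q(x) = (-74)·L_0 + (-164)·L_1 + (-306)·L_2 + (-512)·L_3
  (-74)·L_0(x) = (37/3)x^3 - 185x^2 + (2738/3)x - 1480
  (-164)·L_1(x) = -82x^3 + 1148x^2 - 5166x + 7380
  (-306)·L_2(x) = 153x^3 - 1989x^2 + 8262x - 11016
  (-512)·L_3(x) = -(256/3)x^3 + 1024x^2 - (12032/3)x + 5120
Adding term by term: -2x^3 - 2x^2 - 2x + 4

q(x) = -2x^3 - 2x^2 - 2x + 4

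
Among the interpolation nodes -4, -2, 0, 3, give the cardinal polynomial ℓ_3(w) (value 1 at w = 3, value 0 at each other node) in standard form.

ℓ_3(w) = (w + 4)(w + 2)w / [(7)·(5)·(3)]
       = (w^3 + 6w^2 + 8w) / (105)

ℓ_3(w) = (1/105)w^3 + (2/35)w^2 + (8/105)w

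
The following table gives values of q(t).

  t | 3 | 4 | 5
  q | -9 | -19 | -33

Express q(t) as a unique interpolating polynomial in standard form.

Newton's divided differences:
q[3,4] = (-19 - (-9)) / (4 - 3) = -10
q[4,5] = (-33 - (-19)) / (5 - 4) = -14
q[3,4,5] = (-14 - (-10)) / (5 - 3) = -2
q(t) = -9 + (-10)·(t - 3) + (-2)·(t - 3)(t - 4)
Expanding: q(t) = -2t^2 + 4t - 3

q(t) = -2t^2 + 4t - 3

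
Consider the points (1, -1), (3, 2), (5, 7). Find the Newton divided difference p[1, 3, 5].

1/4

p[1,3] = (2 - (-1)) / (3 - 1) = 3/2
p[3,5] = (7 - 2) / (5 - 3) = 5/2
p[1,3,5] = (5/2 - 3/2) / (5 - 1) = 1/4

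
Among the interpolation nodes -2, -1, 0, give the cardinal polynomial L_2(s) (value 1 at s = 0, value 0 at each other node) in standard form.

L_2(s) = (1/2)s^2 + (3/2)s + 1

L_2(s) = (s + 2)(s + 1) / [(2)·(1)]
       = (s^2 + 3s + 2) / (2)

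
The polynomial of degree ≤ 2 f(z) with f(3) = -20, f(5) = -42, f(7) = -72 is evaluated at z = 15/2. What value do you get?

-323/4

Using Newton's divided-difference form:
f[3,5] = (-42 - (-20)) / (5 - 3) = -11
f[5,7] = (-72 - (-42)) / (7 - 5) = -15
f[3,5,7] = (-15 - (-11)) / (7 - 3) = -1
f(15/2) = -20 + (-11)·(9/2) + (-1)·(9/2)·(5/2) = -323/4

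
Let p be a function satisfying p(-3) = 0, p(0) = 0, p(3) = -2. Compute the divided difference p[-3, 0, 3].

-1/9

p[-3,0] = (0 - 0) / (0 - (-3)) = 0
p[0,3] = (-2 - 0) / (3 - 0) = -2/3
p[-3,0,3] = (-2/3 - 0) / (3 - (-3)) = -1/9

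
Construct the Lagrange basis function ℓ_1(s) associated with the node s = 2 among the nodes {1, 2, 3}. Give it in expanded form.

ℓ_1(s) = (s - 1)(s - 3) / [(1)·(-1)]
       = (s^2 - 4s + 3) / (-1)

ℓ_1(s) = -s^2 + 4s - 3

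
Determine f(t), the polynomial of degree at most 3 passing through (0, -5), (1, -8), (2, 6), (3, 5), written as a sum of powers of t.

Newton's divided differences:
f[0,1] = (-8 - (-5)) / (1 - 0) = -3
f[1,2] = (6 - (-8)) / (2 - 1) = 14
f[2,3] = (5 - 6) / (3 - 2) = -1
f[0,1,2] = (14 - (-3)) / (2 - 0) = 17/2
f[1,2,3] = (-1 - 14) / (3 - 1) = -15/2
f[0,1,2,3] = (-15/2 - 17/2) / (3 - 0) = -16/3
f(t) = -5 + (-3)·t + (17/2)·t(t - 1) + (-16/3)·t(t - 1)(t - 2)
Expanding: f(t) = -(16/3)t^3 + (49/2)t^2 - (133/6)t - 5

f(t) = -(16/3)t^3 + (49/2)t^2 - (133/6)t - 5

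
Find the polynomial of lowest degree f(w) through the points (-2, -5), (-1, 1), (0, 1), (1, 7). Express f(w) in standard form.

f(w) = 2w^3 + 3w^2 + w + 1

L_0(w) = (w + 1)w(w - 1) / [-6] = -(1/6)w^3 + (1/6)w
L_1(w) = (w + 2)w(w - 1) / [2] = (1/2)w^3 + (1/2)w^2 - w
L_2(w) = (w + 2)(w + 1)(w - 1) / [-2] = -(1/2)w^3 - w^2 + (1/2)w + 1
L_3(w) = (w + 2)(w + 1)w / [6] = (1/6)w^3 + (1/2)w^2 + (1/3)w
f(w) = (-5)·L_0 + 1·L_1 + 1·L_2 + 7·L_3
  (-5)·L_0(w) = (5/6)w^3 - (5/6)w
  1·L_1(w) = (1/2)w^3 + (1/2)w^2 - w
  1·L_2(w) = -(1/2)w^3 - w^2 + (1/2)w + 1
  7·L_3(w) = (7/6)w^3 + (7/2)w^2 + (7/3)w
Adding term by term: 2w^3 + 3w^2 + w + 1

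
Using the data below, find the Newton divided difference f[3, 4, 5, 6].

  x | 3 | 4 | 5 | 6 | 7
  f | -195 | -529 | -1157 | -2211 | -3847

-22

f[3,4] = (-529 - (-195)) / (4 - 3) = -334
f[4,5] = (-1157 - (-529)) / (5 - 4) = -628
f[5,6] = (-2211 - (-1157)) / (6 - 5) = -1054
f[3,4,5] = (-628 - (-334)) / (5 - 3) = -147
f[4,5,6] = (-1054 - (-628)) / (6 - 4) = -213
f[3,4,5,6] = (-213 - (-147)) / (6 - 3) = -22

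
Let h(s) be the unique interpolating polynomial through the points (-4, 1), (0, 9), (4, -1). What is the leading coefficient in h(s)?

-9/16

Build the Lagrange basis polynomials:
L_0(s) = s(s - 4) / [32] = (1/32)s^2 - (1/8)s
L_1(s) = (s + 4)(s - 4) / [-16] = -(1/16)s^2 + 1
L_2(s) = (s + 4)s / [32] = (1/32)s^2 + (1/8)s
h(s) = 1·L_0 + 9·L_1 + (-1)·L_2
Only the coefficient of s^2 is needed; take it from each L_i and combine:
1·(1/32) + 9·(-1/16) + (-1)·(1/32) = -9/16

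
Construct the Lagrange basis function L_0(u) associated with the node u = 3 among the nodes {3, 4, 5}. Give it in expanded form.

L_0(u) = (u - 4)(u - 5) / [(-1)·(-2)]
       = (u^2 - 9u + 20) / (2)

L_0(u) = (1/2)u^2 - (9/2)u + 10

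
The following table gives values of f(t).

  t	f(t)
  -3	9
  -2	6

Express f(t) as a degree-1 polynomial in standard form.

Build the Lagrange basis polynomials:
L_0(t) = (t + 2) / [-1] = -t - 2
L_1(t) = (t + 3) / [1] = t + 3
f(t) = 9·L_0 + 6·L_1
  9·L_0(t) = -9t - 18
  6·L_1(t) = 6t + 18
Adding term by term: -3t

f(t) = -3t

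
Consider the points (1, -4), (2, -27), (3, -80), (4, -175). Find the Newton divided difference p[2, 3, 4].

p[2,3] = (-80 - (-27)) / (3 - 2) = -53
p[3,4] = (-175 - (-80)) / (4 - 3) = -95
p[2,3,4] = (-95 - (-53)) / (4 - 2) = -21

-21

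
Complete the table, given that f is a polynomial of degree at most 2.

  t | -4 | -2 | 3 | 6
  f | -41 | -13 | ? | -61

-13

The 3 known values determine f uniquely (degree ≤ 2).
Evaluate each Lagrange basis at t = 3:
L_0(3) = (5)·(-3)/[(-2)·(-10)] = -3/4
L_1(3) = (7)·(-3)/[(2)·(-8)] = 21/16
L_2(3) = (7)·(5)/[(10)·(8)] = 7/16
Sum: (-41)·(-3/4) + (-13)·(21/16) + (-61)·(7/16) = -13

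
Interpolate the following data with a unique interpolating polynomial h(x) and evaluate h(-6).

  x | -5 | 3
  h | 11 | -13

L_0(-6) = (-9)/[(-8)] = 9/8
L_1(-6) = (-1)/[(8)] = -1/8
Sum: 11·(9/8) + (-13)·(-1/8) = 14

14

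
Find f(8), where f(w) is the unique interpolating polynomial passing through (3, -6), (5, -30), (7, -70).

Evaluate each Lagrange basis at w = 8:
L_0(8) = (3)·(1)/[(-2)·(-4)] = 3/8
L_1(8) = (5)·(1)/[(2)·(-2)] = -5/4
L_2(8) = (5)·(3)/[(4)·(2)] = 15/8
Sum: (-6)·(3/8) + (-30)·(-5/4) + (-70)·(15/8) = -96

-96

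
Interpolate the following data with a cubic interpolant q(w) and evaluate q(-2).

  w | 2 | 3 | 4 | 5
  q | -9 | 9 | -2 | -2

L_0(-2) = (-5)·(-6)·(-7)/[(-1)·(-2)·(-3)] = 35
L_1(-2) = (-4)·(-6)·(-7)/[(1)·(-1)·(-2)] = -84
L_2(-2) = (-4)·(-5)·(-7)/[(2)·(1)·(-1)] = 70
L_3(-2) = (-4)·(-5)·(-6)/[(3)·(2)·(1)] = -20
Sum: (-9)·(35) + 9·(-84) + (-2)·(70) + (-2)·(-20) = -1171

-1171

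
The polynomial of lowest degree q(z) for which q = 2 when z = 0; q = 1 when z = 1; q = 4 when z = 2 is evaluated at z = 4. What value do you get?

22

Using Newton's divided-difference form:
q[0,1] = (1 - 2) / (1 - 0) = -1
q[1,2] = (4 - 1) / (2 - 1) = 3
q[0,1,2] = (3 - (-1)) / (2 - 0) = 2
q(4) = 2 + (-1)·(4) + 2·(4)·(3) = 22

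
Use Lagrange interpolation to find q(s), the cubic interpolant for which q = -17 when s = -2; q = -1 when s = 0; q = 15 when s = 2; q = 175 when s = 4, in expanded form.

q(s) = 3s^3 - 4s - 1

L_0(s) = s(s - 2)(s - 4) / [-48] = -(1/48)s^3 + (1/8)s^2 - (1/6)s
L_1(s) = (s + 2)(s - 2)(s - 4) / [16] = (1/16)s^3 - (1/4)s^2 - (1/4)s + 1
L_2(s) = (s + 2)s(s - 4) / [-16] = -(1/16)s^3 + (1/8)s^2 + (1/2)s
L_3(s) = (s + 2)s(s - 2) / [48] = (1/48)s^3 - (1/12)s
q(s) = (-17)·L_0 + (-1)·L_1 + 15·L_2 + 175·L_3
  (-17)·L_0(s) = (17/48)s^3 - (17/8)s^2 + (17/6)s
  (-1)·L_1(s) = -(1/16)s^3 + (1/4)s^2 + (1/4)s - 1
  15·L_2(s) = -(15/16)s^3 + (15/8)s^2 + (15/2)s
  175·L_3(s) = (175/48)s^3 - (175/12)s
Adding term by term: 3s^3 - 4s - 1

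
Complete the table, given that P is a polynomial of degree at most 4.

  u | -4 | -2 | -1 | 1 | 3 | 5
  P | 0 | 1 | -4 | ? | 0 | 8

-76/9

The 5 known values determine P uniquely (degree ≤ 4).
Evaluate each Lagrange basis at u = 1:
L_0(1) = (3)·(2)·(-2)·(-4)/[(-2)·(-3)·(-7)·(-9)] = 8/63
L_1(1) = (5)·(2)·(-2)·(-4)/[(2)·(-1)·(-5)·(-7)] = -8/7
L_2(1) = (5)·(3)·(-2)·(-4)/[(3)·(1)·(-4)·(-6)] = 5/3
L_3(1) = (5)·(3)·(2)·(-4)/[(7)·(5)·(4)·(-2)] = 3/7
L_4(1) = (5)·(3)·(2)·(-2)/[(9)·(7)·(6)·(2)] = -5/63
Sum: 0 + 1·(-8/7) + (-4)·(5/3) + 0 + 8·(-5/63) = -76/9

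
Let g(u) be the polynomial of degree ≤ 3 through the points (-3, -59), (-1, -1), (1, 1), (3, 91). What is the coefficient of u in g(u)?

Build the Lagrange basis polynomials:
L_0(u) = (u + 1)(u - 1)(u - 3) / [-48] = -(1/48)u^3 + (1/16)u^2 + (1/48)u - 1/16
L_1(u) = (u + 3)(u - 1)(u - 3) / [16] = (1/16)u^3 - (1/16)u^2 - (9/16)u + 9/16
L_2(u) = (u + 3)(u + 1)(u - 3) / [-16] = -(1/16)u^3 - (1/16)u^2 + (9/16)u + 9/16
L_3(u) = (u + 3)(u + 1)(u - 1) / [48] = (1/48)u^3 + (1/16)u^2 - (1/48)u - 1/16
g(u) = (-59)·L_0 + (-1)·L_1 + 1·L_2 + 91·L_3
Only the coefficient of u is needed; take it from each L_i and combine:
(-59)·(1/48) + (-1)·(-9/16) + 1·(9/16) + 91·(-1/48) = -2

-2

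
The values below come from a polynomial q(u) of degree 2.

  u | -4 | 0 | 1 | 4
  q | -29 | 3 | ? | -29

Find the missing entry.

1

The 3 known values determine q uniquely (degree ≤ 2).
L_0(1) = (1)·(-3)/[(-4)·(-8)] = -3/32
L_1(1) = (5)·(-3)/[(4)·(-4)] = 15/16
L_2(1) = (5)·(1)/[(8)·(4)] = 5/32
Sum: (-29)·(-3/32) + 3·(15/16) + (-29)·(5/32) = 1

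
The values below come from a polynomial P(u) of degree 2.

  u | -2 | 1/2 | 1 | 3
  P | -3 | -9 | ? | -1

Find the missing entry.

The 3 known values determine P uniquely (degree ≤ 2).
L_0(1) = (1/2)·(-2)/[(-5/2)·(-5)] = -2/25
L_1(1) = (3)·(-2)/[(5/2)·(-5/2)] = 24/25
L_2(1) = (3)·(1/2)/[(5)·(5/2)] = 3/25
Sum: (-3)·(-2/25) + (-9)·(24/25) + (-1)·(3/25) = -213/25

-213/25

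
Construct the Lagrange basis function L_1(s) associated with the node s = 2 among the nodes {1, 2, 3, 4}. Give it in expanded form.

L_1(s) = (1/2)s^3 - 4s^2 + (19/2)s - 6

L_1(s) = (s - 1)(s - 3)(s - 4) / [(1)·(-1)·(-2)]
       = (s^3 - 8s^2 + 19s - 12) / (2)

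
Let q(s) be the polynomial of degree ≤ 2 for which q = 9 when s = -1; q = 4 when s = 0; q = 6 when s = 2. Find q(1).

3

Using Newton's divided-difference form:
q[-1,0] = (4 - 9) / (0 - (-1)) = -5
q[0,2] = (6 - 4) / (2 - 0) = 1
q[-1,0,2] = (1 - (-5)) / (2 - (-1)) = 2
q(1) = 9 + (-5)·(2) + 2·(2)·(1) = 3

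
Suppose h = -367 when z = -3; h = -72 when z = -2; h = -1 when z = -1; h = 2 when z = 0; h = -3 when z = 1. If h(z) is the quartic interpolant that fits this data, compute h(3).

Evaluate each Lagrange basis at z = 3:
L_0(3) = (5)·(4)·(3)·(2)/[(-1)·(-2)·(-3)·(-4)] = 5
L_1(3) = (6)·(4)·(3)·(2)/[(1)·(-1)·(-2)·(-3)] = -24
L_2(3) = (6)·(5)·(3)·(2)/[(2)·(1)·(-1)·(-2)] = 45
L_3(3) = (6)·(5)·(4)·(2)/[(3)·(2)·(1)·(-1)] = -40
L_4(3) = (6)·(5)·(4)·(3)/[(4)·(3)·(2)·(1)] = 15
Sum: (-367)·(5) + (-72)·(-24) + (-1)·(45) + 2·(-40) + (-3)·(15) = -277

-277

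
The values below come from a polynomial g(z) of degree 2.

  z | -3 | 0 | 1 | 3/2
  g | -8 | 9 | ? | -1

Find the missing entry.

100/27

The 3 known values determine g uniquely (degree ≤ 2).
Evaluate each Lagrange basis at z = 1:
L_0(1) = (1)·(-1/2)/[(-3)·(-9/2)] = -1/27
L_1(1) = (4)·(-1/2)/[(3)·(-3/2)] = 4/9
L_2(1) = (4)·(1)/[(9/2)·(3/2)] = 16/27
Sum: (-8)·(-1/27) + 9·(4/9) + (-1)·(16/27) = 100/27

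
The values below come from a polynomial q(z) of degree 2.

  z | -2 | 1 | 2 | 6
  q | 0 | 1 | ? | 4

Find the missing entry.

The 3 known values determine q uniquely (degree ≤ 2).
Evaluate each Lagrange basis at z = 2:
L_0(2) = (1)·(-4)/[(-3)·(-8)] = -1/6
L_1(2) = (4)·(-4)/[(3)·(-5)] = 16/15
L_2(2) = (4)·(1)/[(8)·(5)] = 1/10
Sum: 0 + 1·(16/15) + 4·(1/10) = 22/15

22/15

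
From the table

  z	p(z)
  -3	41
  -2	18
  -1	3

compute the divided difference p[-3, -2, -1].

p[-3,-2] = (18 - 41) / (-2 - (-3)) = -23
p[-2,-1] = (3 - 18) / (-1 - (-2)) = -15
p[-3,-2,-1] = (-15 - (-23)) / (-1 - (-3)) = 4

4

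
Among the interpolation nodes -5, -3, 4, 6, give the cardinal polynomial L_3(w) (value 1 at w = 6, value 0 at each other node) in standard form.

L_3(w) = (1/198)w^3 + (2/99)w^2 - (17/198)w - 10/33

L_3(w) = (w + 5)(w + 3)(w - 4) / [(11)·(9)·(2)]
       = (w^3 + 4w^2 - 17w - 60) / (198)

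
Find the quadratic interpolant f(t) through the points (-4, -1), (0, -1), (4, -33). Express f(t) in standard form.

Build the Lagrange basis polynomials:
L_0(t) = t(t - 4) / [32] = (1/32)t^2 - (1/8)t
L_1(t) = (t + 4)(t - 4) / [-16] = -(1/16)t^2 + 1
L_2(t) = (t + 4)t / [32] = (1/32)t^2 + (1/8)t
f(t) = (-1)·L_0 + (-1)·L_1 + (-33)·L_2
  (-1)·L_0(t) = -(1/32)t^2 + (1/8)t
  (-1)·L_1(t) = (1/16)t^2 - 1
  (-33)·L_2(t) = -(33/32)t^2 - (33/8)t
Adding term by term: -t^2 - 4t - 1

f(t) = -t^2 - 4t - 1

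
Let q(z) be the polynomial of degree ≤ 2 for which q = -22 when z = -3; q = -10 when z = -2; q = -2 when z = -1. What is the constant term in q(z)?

Build the Lagrange basis polynomials:
L_0(z) = (z + 2)(z + 1) / [2] = (1/2)z^2 + (3/2)z + 1
L_1(z) = (z + 3)(z + 1) / [-1] = -z^2 - 4z - 3
L_2(z) = (z + 3)(z + 2) / [2] = (1/2)z^2 + (5/2)z + 3
q(z) = (-22)·L_0 + (-10)·L_1 + (-2)·L_2
Only the constant term is needed; take it from each L_i and combine:
(-22)·(1) + (-10)·(-3) + (-2)·(3) = 2

2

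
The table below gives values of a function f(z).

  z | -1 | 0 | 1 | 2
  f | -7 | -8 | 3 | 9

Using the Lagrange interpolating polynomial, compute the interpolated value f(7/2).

L_0(7/2) = (7/2)·(5/2)·(3/2)/[(-1)·(-2)·(-3)] = -35/16
L_1(7/2) = (9/2)·(5/2)·(3/2)/[(1)·(-1)·(-2)] = 135/16
L_2(7/2) = (9/2)·(7/2)·(3/2)/[(2)·(1)·(-1)] = -189/16
L_3(7/2) = (9/2)·(7/2)·(5/2)/[(3)·(2)·(1)] = 105/16
Sum: (-7)·(-35/16) + (-8)·(135/16) + 3·(-189/16) + 9·(105/16) = -457/16

-457/16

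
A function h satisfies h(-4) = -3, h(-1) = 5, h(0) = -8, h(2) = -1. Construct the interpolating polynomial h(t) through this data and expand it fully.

Newton's divided differences:
h[-4,-1] = (5 - (-3)) / (-1 - (-4)) = 8/3
h[-1,0] = (-8 - 5) / (0 - (-1)) = -13
h[0,2] = (-1 - (-8)) / (2 - 0) = 7/2
h[-4,-1,0] = (-13 - 8/3) / (0 - (-4)) = -47/12
h[-1,0,2] = (7/2 - (-13)) / (2 - (-1)) = 11/2
h[-4,-1,0,2] = (11/2 - (-47/12)) / (2 - (-4)) = 113/72
h(t) = -3 + (8/3)·(t + 4) + (-47/12)·(t + 4)(t + 1) + (113/72)·(t + 4)(t + 1)t
Expanding: h(t) = (113/72)t^3 + (283/72)t^2 - (383/36)t - 8

h(t) = (113/72)t^3 + (283/72)t^2 - (383/36)t - 8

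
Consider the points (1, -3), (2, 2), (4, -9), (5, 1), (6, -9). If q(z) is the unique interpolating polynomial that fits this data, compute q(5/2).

L_0(5/2) = (1/2)·(-3/2)·(-5/2)·(-7/2)/[(-1)·(-3)·(-4)·(-5)] = -7/64
L_1(5/2) = (3/2)·(-3/2)·(-5/2)·(-7/2)/[(1)·(-2)·(-3)·(-4)] = 105/128
L_2(5/2) = (3/2)·(1/2)·(-5/2)·(-7/2)/[(3)·(2)·(-1)·(-2)] = 35/64
L_3(5/2) = (3/2)·(1/2)·(-3/2)·(-7/2)/[(4)·(3)·(1)·(-1)] = -21/64
L_4(5/2) = (3/2)·(1/2)·(-3/2)·(-5/2)/[(5)·(4)·(2)·(1)] = 9/128
Sum: (-3)·(-7/64) + 2·(105/128) + (-9)·(35/64) + 1·(-21/64) + (-9)·(9/128) = -501/128

-501/128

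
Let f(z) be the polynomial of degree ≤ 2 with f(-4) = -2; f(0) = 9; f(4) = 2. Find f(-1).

127/16

Evaluate each Lagrange basis at z = -1:
L_0(-1) = (-1)·(-5)/[(-4)·(-8)] = 5/32
L_1(-1) = (3)·(-5)/[(4)·(-4)] = 15/16
L_2(-1) = (3)·(-1)/[(8)·(4)] = -3/32
Sum: (-2)·(5/32) + 9·(15/16) + 2·(-3/32) = 127/16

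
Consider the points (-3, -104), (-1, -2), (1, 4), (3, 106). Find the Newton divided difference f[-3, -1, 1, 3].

4

f[-3,-1] = (-2 - (-104)) / (-1 - (-3)) = 51
f[-1,1] = (4 - (-2)) / (1 - (-1)) = 3
f[1,3] = (106 - 4) / (3 - 1) = 51
f[-3,-1,1] = (3 - 51) / (1 - (-3)) = -12
f[-1,1,3] = (51 - 3) / (3 - (-1)) = 12
f[-3,-1,1,3] = (12 - (-12)) / (3 - (-3)) = 4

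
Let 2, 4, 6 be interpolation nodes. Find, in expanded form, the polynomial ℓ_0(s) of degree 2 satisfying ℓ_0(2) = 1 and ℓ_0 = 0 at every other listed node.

ℓ_0(s) = (s - 4)(s - 6) / [(-2)·(-4)]
       = (s^2 - 10s + 24) / (8)

ℓ_0(s) = (1/8)s^2 - (5/4)s + 3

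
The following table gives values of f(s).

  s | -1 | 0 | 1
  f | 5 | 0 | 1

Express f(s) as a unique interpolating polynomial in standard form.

f(s) = 3s^2 - 2s

Newton's divided differences:
f[-1,0] = (0 - 5) / (0 - (-1)) = -5
f[0,1] = (1 - 0) / (1 - 0) = 1
f[-1,0,1] = (1 - (-5)) / (1 - (-1)) = 3
f(s) = 5 + (-5)·(s + 1) + 3·(s + 1)s
Expanding: f(s) = 3s^2 - 2s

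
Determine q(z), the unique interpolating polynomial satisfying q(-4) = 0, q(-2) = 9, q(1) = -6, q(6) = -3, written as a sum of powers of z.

Newton's divided differences:
q[-4,-2] = (9 - 0) / (-2 - (-4)) = 9/2
q[-2,1] = (-6 - 9) / (1 - (-2)) = -5
q[1,6] = (-3 - (-6)) / (6 - 1) = 3/5
q[-4,-2,1] = (-5 - 9/2) / (1 - (-4)) = -19/10
q[-2,1,6] = (3/5 - (-5)) / (6 - (-2)) = 7/10
q[-4,-2,1,6] = (7/10 - (-19/10)) / (6 - (-4)) = 13/50
q(z) = (9/2)·(z + 4) + (-19/10)·(z + 4)(z + 2) + (13/50)·(z + 4)(z + 2)(z - 1)
Expanding: q(z) = (13/50)z^3 - (3/5)z^2 - (319/50)z + 18/25

q(z) = (13/50)z^3 - (3/5)z^2 - (319/50)z + 18/25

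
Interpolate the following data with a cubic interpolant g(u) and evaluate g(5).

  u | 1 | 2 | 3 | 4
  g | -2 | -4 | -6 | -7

-6

L_0(5) = (3)·(2)·(1)/[(-1)·(-2)·(-3)] = -1
L_1(5) = (4)·(2)·(1)/[(1)·(-1)·(-2)] = 4
L_2(5) = (4)·(3)·(1)/[(2)·(1)·(-1)] = -6
L_3(5) = (4)·(3)·(2)/[(3)·(2)·(1)] = 4
Sum: (-2)·(-1) + (-4)·(4) + (-6)·(-6) + (-7)·(4) = -6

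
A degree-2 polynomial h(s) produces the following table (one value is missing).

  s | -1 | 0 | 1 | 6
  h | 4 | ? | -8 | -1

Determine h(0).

The 3 known values determine h uniquely (degree ≤ 2).
Evaluate each Lagrange basis at s = 0:
L_0(0) = (-1)·(-6)/[(-2)·(-7)] = 3/7
L_1(0) = (1)·(-6)/[(2)·(-5)] = 3/5
L_2(0) = (1)·(-1)/[(7)·(5)] = -1/35
Sum: 4·(3/7) + (-8)·(3/5) + (-1)·(-1/35) = -107/35

-107/35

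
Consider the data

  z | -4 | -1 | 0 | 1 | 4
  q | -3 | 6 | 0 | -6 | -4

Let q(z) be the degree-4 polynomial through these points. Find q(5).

33/4

Using Newton's divided-difference form:
q[-4,-1] = (6 - (-3)) / (-1 - (-4)) = 3
q[-1,0] = (0 - 6) / (0 - (-1)) = -6
q[0,1] = (-6 - 0) / (1 - 0) = -6
q[1,4] = (-4 - (-6)) / (4 - 1) = 2/3
q[-4,-1,0] = (-6 - 3) / (0 - (-4)) = -9/4
q[-1,0,1] = (-6 - (-6)) / (1 - (-1)) = 0
q[0,1,4] = (2/3 - (-6)) / (4 - 0) = 5/3
q[-4,-1,0,1] = (0 - (-9/4)) / (1 - (-4)) = 9/20
q[-1,0,1,4] = (5/3 - 0) / (4 - (-1)) = 1/3
q[-4,-1,0,1,4] = (1/3 - 9/20) / (4 - (-4)) = -7/480
q(5) = -3 + 3·(9) + (-9/4)·(9)·(6) + (9/20)·(9)·(6)·(5) + (-7/480)·(9)·(6)·(5)·(4) = 33/4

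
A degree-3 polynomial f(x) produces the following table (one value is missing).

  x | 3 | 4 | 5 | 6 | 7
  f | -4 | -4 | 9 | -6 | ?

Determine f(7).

-90

The 4 known values determine f uniquely (degree ≤ 3).
Evaluate each Lagrange basis at x = 7:
L_0(7) = (3)·(2)·(1)/[(-1)·(-2)·(-3)] = -1
L_1(7) = (4)·(2)·(1)/[(1)·(-1)·(-2)] = 4
L_2(7) = (4)·(3)·(1)/[(2)·(1)·(-1)] = -6
L_3(7) = (4)·(3)·(2)/[(3)·(2)·(1)] = 4
Sum: (-4)·(-1) + (-4)·(4) + 9·(-6) + (-6)·(4) = -90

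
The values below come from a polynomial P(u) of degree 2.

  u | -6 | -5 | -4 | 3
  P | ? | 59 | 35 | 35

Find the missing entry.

The 3 known values determine P uniquely (degree ≤ 2).
L_0(-6) = (-2)·(-9)/[(-1)·(-8)] = 9/4
L_1(-6) = (-1)·(-9)/[(1)·(-7)] = -9/7
L_2(-6) = (-1)·(-2)/[(8)·(7)] = 1/28
Sum: 59·(9/4) + 35·(-9/7) + 35·(1/28) = 89

89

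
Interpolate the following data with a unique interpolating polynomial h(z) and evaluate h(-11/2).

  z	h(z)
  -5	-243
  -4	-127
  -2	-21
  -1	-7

-322

Using Newton's divided-difference form:
h[-5,-4] = (-127 - (-243)) / (-4 - (-5)) = 116
h[-4,-2] = (-21 - (-127)) / (-2 - (-4)) = 53
h[-2,-1] = (-7 - (-21)) / (-1 - (-2)) = 14
h[-5,-4,-2] = (53 - 116) / (-2 - (-5)) = -21
h[-4,-2,-1] = (14 - 53) / (-1 - (-4)) = -13
h[-5,-4,-2,-1] = (-13 - (-21)) / (-1 - (-5)) = 2
h(-11/2) = -243 + 116·(-1/2) + (-21)·(-1/2)·(-3/2) + 2·(-1/2)·(-3/2)·(-7/2) = -322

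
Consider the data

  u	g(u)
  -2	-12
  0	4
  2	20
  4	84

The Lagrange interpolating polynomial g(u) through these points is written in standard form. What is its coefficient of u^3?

1

The leading coefficient equals the top divided difference g[-2,0,2,4].
g[-2,0] = (4 - (-12)) / (0 - (-2)) = 8
g[0,2] = (20 - 4) / (2 - 0) = 8
g[2,4] = (84 - 20) / (4 - 2) = 32
g[-2,0,2] = (8 - 8) / (2 - (-2)) = 0
g[0,2,4] = (32 - 8) / (4 - 0) = 6
g[-2,0,2,4] = (6 - 0) / (4 - (-2)) = 1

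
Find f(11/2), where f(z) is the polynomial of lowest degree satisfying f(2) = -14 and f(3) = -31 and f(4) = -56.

-217/2

L_0(11/2) = (5/2)·(3/2)/[(-1)·(-2)] = 15/8
L_1(11/2) = (7/2)·(3/2)/[(1)·(-1)] = -21/4
L_2(11/2) = (7/2)·(5/2)/[(2)·(1)] = 35/8
Sum: (-14)·(15/8) + (-31)·(-21/4) + (-56)·(35/8) = -217/2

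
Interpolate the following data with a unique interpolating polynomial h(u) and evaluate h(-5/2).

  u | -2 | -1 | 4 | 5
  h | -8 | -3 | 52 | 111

L_0(-5/2) = (-3/2)·(-13/2)·(-15/2)/[(-1)·(-6)·(-7)] = 195/112
L_1(-5/2) = (-1/2)·(-13/2)·(-15/2)/[(1)·(-5)·(-6)] = -13/16
L_2(-5/2) = (-1/2)·(-3/2)·(-15/2)/[(6)·(5)·(-1)] = 3/16
L_3(-5/2) = (-1/2)·(-3/2)·(-13/2)/[(7)·(6)·(1)] = -13/112
Sum: (-8)·(195/112) + (-3)·(-13/16) + 52·(3/16) + 111·(-13/112) = -117/8

-117/8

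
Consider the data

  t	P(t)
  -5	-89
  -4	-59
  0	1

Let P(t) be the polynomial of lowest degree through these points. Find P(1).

1

Evaluate each Lagrange basis at t = 1:
L_0(1) = (5)·(1)/[(-1)·(-5)] = 1
L_1(1) = (6)·(1)/[(1)·(-4)] = -3/2
L_2(1) = (6)·(5)/[(5)·(4)] = 3/2
Sum: (-89)·(1) + (-59)·(-3/2) + 1·(3/2) = 1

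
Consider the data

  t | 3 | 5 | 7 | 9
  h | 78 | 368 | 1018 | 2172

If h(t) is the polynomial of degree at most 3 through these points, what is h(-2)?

L_0(-2) = (-7)·(-9)·(-11)/[(-2)·(-4)·(-6)] = 231/16
L_1(-2) = (-5)·(-9)·(-11)/[(2)·(-2)·(-4)] = -495/16
L_2(-2) = (-5)·(-7)·(-11)/[(4)·(2)·(-2)] = 385/16
L_3(-2) = (-5)·(-7)·(-9)/[(6)·(4)·(2)] = -105/16
Sum: 78·(231/16) + 368·(-495/16) + 1018·(385/16) + 2172·(-105/16) = -17

-17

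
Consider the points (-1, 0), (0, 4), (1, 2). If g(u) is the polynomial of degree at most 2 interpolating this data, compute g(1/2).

Evaluate each Lagrange basis at u = 1/2:
L_0(1/2) = (1/2)·(-1/2)/[(-1)·(-2)] = -1/8
L_1(1/2) = (3/2)·(-1/2)/[(1)·(-1)] = 3/4
L_2(1/2) = (3/2)·(1/2)/[(2)·(1)] = 3/8
Sum: 0 + 4·(3/4) + 2·(3/8) = 15/4

15/4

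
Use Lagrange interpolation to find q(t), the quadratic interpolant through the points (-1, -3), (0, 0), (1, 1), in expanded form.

q(t) = -t^2 + 2t

L_0(t) = t(t - 1) / [2] = (1/2)t^2 - (1/2)t
L_1(t) = (t + 1)(t - 1) / [-1] = -t^2 + 1
L_2(t) = (t + 1)t / [2] = (1/2)t^2 + (1/2)t
q(t) = (-3)·L_0 + 0·L_1 + 1·L_2
  (-3)·L_0(t) = -(3/2)t^2 + (3/2)t
  0·L_1(t) = 0
  1·L_2(t) = (1/2)t^2 + (1/2)t
Adding term by term: -t^2 + 2t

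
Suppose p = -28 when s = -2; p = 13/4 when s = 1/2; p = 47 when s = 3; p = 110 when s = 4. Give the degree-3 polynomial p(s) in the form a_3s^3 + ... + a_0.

p(s) = 2s^3 - 2s^2 + 3s + 2

L_0(s) = (s - 1/2)(s - 3)(s - 4) / [-75] = -(1/75)s^3 + (1/10)s^2 - (31/150)s + 2/25
L_1(s) = (s + 2)(s - 3)(s - 4) / [175/8] = (8/175)s^3 - (8/35)s^2 - (16/175)s + 192/175
L_2(s) = (s + 2)(s - 1/2)(s - 4) / [-25/2] = -(2/25)s^3 + (1/5)s^2 + (14/25)s - 8/25
L_3(s) = (s + 2)(s - 1/2)(s - 3) / [21] = (1/21)s^3 - (1/14)s^2 - (11/42)s + 1/7
p(s) = (-28)·L_0 + (13/4)·L_1 + 47·L_2 + 110·L_3
  (-28)·L_0(s) = (28/75)s^3 - (14/5)s^2 + (434/75)s - 56/25
  (13/4)·L_1(s) = (26/175)s^3 - (26/35)s^2 - (52/175)s + 624/175
  47·L_2(s) = -(94/25)s^3 + (47/5)s^2 + (658/25)s - 376/25
  110·L_3(s) = (110/21)s^3 - (55/7)s^2 - (605/21)s + 110/7
Adding term by term: 2s^3 - 2s^2 + 3s + 2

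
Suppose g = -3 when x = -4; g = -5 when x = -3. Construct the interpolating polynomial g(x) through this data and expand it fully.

Build the Lagrange basis polynomials:
L_0(x) = (x + 3) / [-1] = -x - 3
L_1(x) = (x + 4) / [1] = x + 4
g(x) = (-3)·L_0 + (-5)·L_1
  (-3)·L_0(x) = 3x + 9
  (-5)·L_1(x) = -5x - 20
Adding term by term: -2x - 11

g(x) = -2x - 11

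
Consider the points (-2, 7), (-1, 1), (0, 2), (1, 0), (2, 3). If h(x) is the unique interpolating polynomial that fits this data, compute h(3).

L_0(3) = (4)·(3)·(2)·(1)/[(-1)·(-2)·(-3)·(-4)] = 1
L_1(3) = (5)·(3)·(2)·(1)/[(1)·(-1)·(-2)·(-3)] = -5
L_2(3) = (5)·(4)·(2)·(1)/[(2)·(1)·(-1)·(-2)] = 10
L_3(3) = (5)·(4)·(3)·(1)/[(3)·(2)·(1)·(-1)] = -10
L_4(3) = (5)·(4)·(3)·(2)/[(4)·(3)·(2)·(1)] = 5
Sum: 7·(1) + 1·(-5) + 2·(10) + 0 + 3·(5) = 37

37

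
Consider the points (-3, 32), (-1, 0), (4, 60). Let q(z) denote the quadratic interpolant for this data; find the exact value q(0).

-4

Using Newton's divided-difference form:
q[-3,-1] = (0 - 32) / (-1 - (-3)) = -16
q[-1,4] = (60 - 0) / (4 - (-1)) = 12
q[-3,-1,4] = (12 - (-16)) / (4 - (-3)) = 4
q(0) = 32 + (-16)·(3) + 4·(3)·(1) = -4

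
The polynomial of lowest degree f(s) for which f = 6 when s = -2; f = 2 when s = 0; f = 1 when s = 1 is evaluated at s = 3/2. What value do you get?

3/4

Evaluate each Lagrange basis at s = 3/2:
L_0(3/2) = (3/2)·(1/2)/[(-2)·(-3)] = 1/8
L_1(3/2) = (7/2)·(1/2)/[(2)·(-1)] = -7/8
L_2(3/2) = (7/2)·(3/2)/[(3)·(1)] = 7/4
Sum: 6·(1/8) + 2·(-7/8) + 1·(7/4) = 3/4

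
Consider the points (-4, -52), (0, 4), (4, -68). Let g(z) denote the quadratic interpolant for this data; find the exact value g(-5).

-86

L_0(-5) = (-5)·(-9)/[(-4)·(-8)] = 45/32
L_1(-5) = (-1)·(-9)/[(4)·(-4)] = -9/16
L_2(-5) = (-1)·(-5)/[(8)·(4)] = 5/32
Sum: (-52)·(45/32) + 4·(-9/16) + (-68)·(5/32) = -86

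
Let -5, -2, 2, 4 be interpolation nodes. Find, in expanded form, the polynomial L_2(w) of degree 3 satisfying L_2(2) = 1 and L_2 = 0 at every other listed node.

L_2(w) = -(1/56)w^3 - (3/56)w^2 + (9/28)w + 5/7

L_2(w) = (w + 5)(w + 2)(w - 4) / [(7)·(4)·(-2)]
       = (w^3 + 3w^2 - 18w - 40) / (-56)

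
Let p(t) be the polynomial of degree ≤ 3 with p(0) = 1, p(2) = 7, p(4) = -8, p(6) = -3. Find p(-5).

Evaluate each Lagrange basis at t = -5:
L_0(-5) = (-7)·(-9)·(-11)/[(-2)·(-4)·(-6)] = 231/16
L_1(-5) = (-5)·(-9)·(-11)/[(2)·(-2)·(-4)] = -495/16
L_2(-5) = (-5)·(-7)·(-11)/[(4)·(2)·(-2)] = 385/16
L_3(-5) = (-5)·(-7)·(-9)/[(6)·(4)·(2)] = -105/16
Sum: 1·(231/16) + 7·(-495/16) + (-8)·(385/16) + (-3)·(-105/16) = -5999/16

-5999/16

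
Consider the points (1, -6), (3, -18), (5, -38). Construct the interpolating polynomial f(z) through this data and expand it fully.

Build the Lagrange basis polynomials:
L_0(z) = (z - 3)(z - 5) / [8] = (1/8)z^2 - z + 15/8
L_1(z) = (z - 1)(z - 5) / [-4] = -(1/4)z^2 + (3/2)z - 5/4
L_2(z) = (z - 1)(z - 3) / [8] = (1/8)z^2 - (1/2)z + 3/8
f(z) = (-6)·L_0 + (-18)·L_1 + (-38)·L_2
  (-6)·L_0(z) = -(3/4)z^2 + 6z - 45/4
  (-18)·L_1(z) = (9/2)z^2 - 27z + 45/2
  (-38)·L_2(z) = -(19/4)z^2 + 19z - 57/4
Adding term by term: -z^2 - 2z - 3

f(z) = -z^2 - 2z - 3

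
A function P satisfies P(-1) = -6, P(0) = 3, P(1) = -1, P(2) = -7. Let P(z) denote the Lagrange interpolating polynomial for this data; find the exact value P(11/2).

L_0(11/2) = (11/2)·(9/2)·(7/2)/[(-1)·(-2)·(-3)] = -231/16
L_1(11/2) = (13/2)·(9/2)·(7/2)/[(1)·(-1)·(-2)] = 819/16
L_2(11/2) = (13/2)·(11/2)·(7/2)/[(2)·(1)·(-1)] = -1001/16
L_3(11/2) = (13/2)·(11/2)·(9/2)/[(3)·(2)·(1)] = 429/16
Sum: (-6)·(-231/16) + 3·(819/16) + (-1)·(-1001/16) + (-7)·(429/16) = 1841/16

1841/16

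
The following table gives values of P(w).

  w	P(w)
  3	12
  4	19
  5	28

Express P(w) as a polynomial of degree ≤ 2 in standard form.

Newton's divided differences:
P[3,4] = (19 - 12) / (4 - 3) = 7
P[4,5] = (28 - 19) / (5 - 4) = 9
P[3,4,5] = (9 - 7) / (5 - 3) = 1
P(w) = 12 + 7·(w - 3) + 1·(w - 3)(w - 4)
Expanding: P(w) = w^2 + 3

P(w) = w^2 + 3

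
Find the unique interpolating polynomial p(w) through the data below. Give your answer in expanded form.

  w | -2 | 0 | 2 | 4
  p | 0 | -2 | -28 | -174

L_0(w) = w(w - 2)(w - 4) / [-48] = -(1/48)w^3 + (1/8)w^2 - (1/6)w
L_1(w) = (w + 2)(w - 2)(w - 4) / [16] = (1/16)w^3 - (1/4)w^2 - (1/4)w + 1
L_2(w) = (w + 2)w(w - 4) / [-16] = -(1/16)w^3 + (1/8)w^2 + (1/2)w
L_3(w) = (w + 2)w(w - 2) / [48] = (1/48)w^3 - (1/12)w
p(w) = 0·L_0 + (-2)·L_1 + (-28)·L_2 + (-174)·L_3
  0·L_0(w) = 0
  (-2)·L_1(w) = -(1/8)w^3 + (1/2)w^2 + (1/2)w - 2
  (-28)·L_2(w) = (7/4)w^3 - (7/2)w^2 - 14w
  (-174)·L_3(w) = -(29/8)w^3 + (29/2)w
Adding term by term: -2w^3 - 3w^2 + w - 2

p(w) = -2w^3 - 3w^2 + w - 2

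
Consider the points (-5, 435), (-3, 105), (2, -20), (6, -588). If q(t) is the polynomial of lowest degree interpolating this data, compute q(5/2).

-315/8

Evaluate each Lagrange basis at t = 5/2:
L_0(5/2) = (11/2)·(1/2)·(-7/2)/[(-2)·(-7)·(-11)] = 1/16
L_1(5/2) = (15/2)·(1/2)·(-7/2)/[(2)·(-5)·(-9)] = -7/48
L_2(5/2) = (15/2)·(11/2)·(-7/2)/[(7)·(5)·(-4)] = 33/32
L_3(5/2) = (15/2)·(11/2)·(1/2)/[(11)·(9)·(4)] = 5/96
Sum: 435·(1/16) + 105·(-7/48) + (-20)·(33/32) + (-588)·(5/96) = -315/8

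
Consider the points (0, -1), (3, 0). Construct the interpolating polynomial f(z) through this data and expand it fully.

f(z) = (1/3)z - 1

Build the Lagrange basis polynomials:
L_0(z) = (z - 3) / [-3] = -(1/3)z + 1
L_1(z) = z / [3] = (1/3)z
f(z) = (-1)·L_0 + 0·L_1
  (-1)·L_0(z) = (1/3)z - 1
  0·L_1(z) = 0
Adding term by term: (1/3)z - 1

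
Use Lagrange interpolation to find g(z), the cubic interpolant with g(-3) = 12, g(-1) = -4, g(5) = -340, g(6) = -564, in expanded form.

g(z) = -2z^3 - 4z^2 + 2z

Build the Lagrange basis polynomials:
L_0(z) = (z + 1)(z - 5)(z - 6) / [-144] = -(1/144)z^3 + (5/72)z^2 - (19/144)z - 5/24
L_1(z) = (z + 3)(z - 5)(z - 6) / [84] = (1/84)z^3 - (2/21)z^2 - (1/28)z + 15/14
L_2(z) = (z + 3)(z + 1)(z - 6) / [-48] = -(1/48)z^3 + (1/24)z^2 + (7/16)z + 3/8
L_3(z) = (z + 3)(z + 1)(z - 5) / [63] = (1/63)z^3 - (1/63)z^2 - (17/63)z - 5/21
g(z) = 12·L_0 + (-4)·L_1 + (-340)·L_2 + (-564)·L_3
  12·L_0(z) = -(1/12)z^3 + (5/6)z^2 - (19/12)z - 5/2
  (-4)·L_1(z) = -(1/21)z^3 + (8/21)z^2 + (1/7)z - 30/7
  (-340)·L_2(z) = (85/12)z^3 - (85/6)z^2 - (595/4)z - 255/2
  (-564)·L_3(z) = -(188/21)z^3 + (188/21)z^2 + (3196/21)z + 940/7
Adding term by term: -2z^3 - 4z^2 + 2z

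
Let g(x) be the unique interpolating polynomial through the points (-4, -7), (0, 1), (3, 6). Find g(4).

157/21

Evaluate each Lagrange basis at x = 4:
L_0(4) = (4)·(1)/[(-4)·(-7)] = 1/7
L_1(4) = (8)·(1)/[(4)·(-3)] = -2/3
L_2(4) = (8)·(4)/[(7)·(3)] = 32/21
Sum: (-7)·(1/7) + 1·(-2/3) + 6·(32/21) = 157/21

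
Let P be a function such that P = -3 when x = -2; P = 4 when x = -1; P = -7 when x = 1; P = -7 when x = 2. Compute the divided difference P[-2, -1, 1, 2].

P[-2,-1] = (4 - (-3)) / (-1 - (-2)) = 7
P[-1,1] = (-7 - 4) / (1 - (-1)) = -11/2
P[1,2] = (-7 - (-7)) / (2 - 1) = 0
P[-2,-1,1] = (-11/2 - 7) / (1 - (-2)) = -25/6
P[-1,1,2] = (0 - (-11/2)) / (2 - (-1)) = 11/6
P[-2,-1,1,2] = (11/6 - (-25/6)) / (2 - (-2)) = 3/2

3/2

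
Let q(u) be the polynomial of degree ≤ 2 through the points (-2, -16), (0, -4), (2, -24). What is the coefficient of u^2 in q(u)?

Build the Lagrange basis polynomials:
L_0(u) = u(u - 2) / [8] = (1/8)u^2 - (1/4)u
L_1(u) = (u + 2)(u - 2) / [-4] = -(1/4)u^2 + 1
L_2(u) = (u + 2)u / [8] = (1/8)u^2 + (1/4)u
q(u) = (-16)·L_0 + (-4)·L_1 + (-24)·L_2
Only the coefficient of u^2 is needed; take it from each L_i and combine:
(-16)·(1/8) + (-4)·(-1/4) + (-24)·(1/8) = -4

-4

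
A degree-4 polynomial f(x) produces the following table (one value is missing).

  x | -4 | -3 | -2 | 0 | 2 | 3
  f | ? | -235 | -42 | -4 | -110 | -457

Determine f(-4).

-800

The 5 known values determine f uniquely (degree ≤ 4).
Evaluate each Lagrange basis at x = -4:
L_0(-4) = (-2)·(-4)·(-6)·(-7)/[(-1)·(-3)·(-5)·(-6)] = 56/15
L_1(-4) = (-1)·(-4)·(-6)·(-7)/[(1)·(-2)·(-4)·(-5)] = -21/5
L_2(-4) = (-1)·(-2)·(-6)·(-7)/[(3)·(2)·(-2)·(-3)] = 7/3
L_3(-4) = (-1)·(-2)·(-4)·(-7)/[(5)·(4)·(2)·(-1)] = -7/5
L_4(-4) = (-1)·(-2)·(-4)·(-6)/[(6)·(5)·(3)·(1)] = 8/15
Sum: (-235)·(56/15) + (-42)·(-21/5) + (-4)·(7/3) + (-110)·(-7/5) + (-457)·(8/15) = -800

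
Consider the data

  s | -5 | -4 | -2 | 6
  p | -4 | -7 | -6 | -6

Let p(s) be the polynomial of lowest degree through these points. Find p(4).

Using Newton's divided-difference form:
p[-5,-4] = (-7 - (-4)) / (-4 - (-5)) = -3
p[-4,-2] = (-6 - (-7)) / (-2 - (-4)) = 1/2
p[-2,6] = (-6 - (-6)) / (6 - (-2)) = 0
p[-5,-4,-2] = (1/2 - (-3)) / (-2 - (-5)) = 7/6
p[-4,-2,6] = (0 - 1/2) / (6 - (-4)) = -1/20
p[-5,-4,-2,6] = (-1/20 - 7/6) / (6 - (-5)) = -73/660
p(4) = -4 + (-3)·(9) + (7/6)·(9)·(8) + (-73/660)·(9)·(8)·(6) = 287/55

287/55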